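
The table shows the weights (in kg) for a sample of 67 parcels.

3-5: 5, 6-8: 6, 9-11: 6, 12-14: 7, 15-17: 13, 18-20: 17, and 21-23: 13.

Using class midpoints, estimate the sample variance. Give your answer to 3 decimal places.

31.510

Midpoints: 4, 7, 10, 13, 16, 19, 22
n = 67, Σfm = 1030, mean = 15.3731
Σfm² = 17914
Σf(m − x̄)² = Σfm² − (Σfm)²/n = 17914 − 1030²/67 = 2079.6716
Sample variance = 2079.6716 / 66 = 31.5102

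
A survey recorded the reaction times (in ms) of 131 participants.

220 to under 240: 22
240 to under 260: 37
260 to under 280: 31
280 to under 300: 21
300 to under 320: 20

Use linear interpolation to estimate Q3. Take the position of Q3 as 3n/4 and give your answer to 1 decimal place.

287.9

Cumulative frequencies: 22, 59, 90, 111, 131
n = 131; position = 3n/4 = 98.25.
This falls in the class 280 to under 300: L = 280, F = 90, f = 21, h = 20.
Upper quartile ≈ 280 + ((98.25 − 90) / 21) × 20 = 287.8571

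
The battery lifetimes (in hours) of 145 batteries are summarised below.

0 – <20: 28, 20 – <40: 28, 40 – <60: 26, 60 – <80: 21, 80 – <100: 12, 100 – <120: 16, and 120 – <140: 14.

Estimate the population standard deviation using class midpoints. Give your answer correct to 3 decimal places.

Midpoints: 10, 30, 50, 70, 90, 110, 130
n = 145, Σfm = 8550, mean = 58.9655
Σfm² = 723300
Σf(m − x̄)² = Σfm² − (Σfm)²/n = 723300 − 8550²/145 = 219144.8276
Population variance = 219144.8276 / 145 = 1511.3436
Standard deviation = √1511.3436 = 38.8760

38.876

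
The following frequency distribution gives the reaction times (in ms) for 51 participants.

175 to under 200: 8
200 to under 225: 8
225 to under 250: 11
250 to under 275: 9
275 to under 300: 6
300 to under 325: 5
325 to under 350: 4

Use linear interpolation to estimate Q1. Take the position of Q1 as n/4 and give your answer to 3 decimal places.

214.844

Cumulative frequencies: 8, 16, 27, 36, 42, 47, 51
n = 51; position = n/4 = 12.75.
This falls in the class 200 to under 225: L = 200, F = 8, f = 8, h = 25.
Lower quartile ≈ 200 + ((12.75 − 8) / 8) × 25 = 214.8438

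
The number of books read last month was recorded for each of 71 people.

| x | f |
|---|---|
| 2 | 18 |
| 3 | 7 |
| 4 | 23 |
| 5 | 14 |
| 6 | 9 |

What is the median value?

4

Cumulative frequencies: 18, 25, 48, 62, 71
n = 71, so the median is the value in position (n+1)/2 = 36.
Position 36 falls at value 4.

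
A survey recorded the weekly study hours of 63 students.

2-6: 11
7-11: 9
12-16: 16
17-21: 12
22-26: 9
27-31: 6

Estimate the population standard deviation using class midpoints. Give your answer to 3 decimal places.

7.726

Midpoints: 4, 9, 14, 19, 24, 29
n = 63, Σfm = 967, mean = 15.3492
Σfm² = 18603
Σf(m − x̄)² = Σfm² − (Σfm)²/n = 18603 − 967²/63 = 3760.3175
Population variance = 3760.3175 / 63 = 59.6876
Standard deviation = √59.6876 = 7.7258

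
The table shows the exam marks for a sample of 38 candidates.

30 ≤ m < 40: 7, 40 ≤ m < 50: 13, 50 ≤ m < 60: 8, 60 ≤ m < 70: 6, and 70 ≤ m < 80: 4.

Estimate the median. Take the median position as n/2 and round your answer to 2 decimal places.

49.23

Cumulative frequencies: 7, 20, 28, 34, 38
n = 38; position = n/2 = 19.
This falls in the class 40 ≤ m < 50: L = 40, F = 7, f = 13, h = 10.
Median ≈ 40 + ((19 − 7) / 13) × 10 = 49.2308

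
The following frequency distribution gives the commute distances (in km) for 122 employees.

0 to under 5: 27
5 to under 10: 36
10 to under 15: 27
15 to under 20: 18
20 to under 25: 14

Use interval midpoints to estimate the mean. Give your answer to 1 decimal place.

10.7

Midpoints: 2.5, 7.5, 12.5, 17.5, 22.5
Σfm = 27×2.5 + 36×7.5 + 27×12.5 + 18×17.5 + 14×22.5 = 1305
n = Σf = 122
Mean = 1305 / 122 = 10.6967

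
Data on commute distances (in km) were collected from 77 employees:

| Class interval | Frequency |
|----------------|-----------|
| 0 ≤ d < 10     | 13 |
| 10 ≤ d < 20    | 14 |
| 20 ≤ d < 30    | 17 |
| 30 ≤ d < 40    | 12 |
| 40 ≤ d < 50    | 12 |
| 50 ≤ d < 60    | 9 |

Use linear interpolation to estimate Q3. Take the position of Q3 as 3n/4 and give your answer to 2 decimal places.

41.46

Cumulative frequencies: 13, 27, 44, 56, 68, 77
n = 77; position = 3n/4 = 57.75.
This falls in the class 40 ≤ d < 50: L = 40, F = 56, f = 12, h = 10.
Upper quartile ≈ 40 + ((57.75 − 56) / 12) × 10 = 41.4583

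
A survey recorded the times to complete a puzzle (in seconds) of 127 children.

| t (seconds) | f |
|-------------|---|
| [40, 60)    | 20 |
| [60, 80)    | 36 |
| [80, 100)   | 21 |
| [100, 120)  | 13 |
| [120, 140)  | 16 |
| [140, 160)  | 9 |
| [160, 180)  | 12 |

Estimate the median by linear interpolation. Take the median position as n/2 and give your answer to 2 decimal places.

Cumulative frequencies: 20, 56, 77, 90, 106, 115, 127
n = 127; position = n/2 = 63.5.
This falls in the class [80, 100): L = 80, F = 56, f = 21, h = 20.
Median ≈ 80 + ((63.5 − 56) / 21) × 20 = 87.1429

87.14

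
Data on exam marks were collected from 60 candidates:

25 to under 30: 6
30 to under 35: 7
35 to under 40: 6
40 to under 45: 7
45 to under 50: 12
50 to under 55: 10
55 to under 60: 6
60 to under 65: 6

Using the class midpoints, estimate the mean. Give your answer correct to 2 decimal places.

45.50

Midpoints: 27.5, 32.5, 37.5, 42.5, 47.5, 52.5, 57.5, 62.5
Σfm = 6×27.5 + 7×32.5 + 6×37.5 + 7×42.5 + 12×47.5 + 10×52.5 + 6×57.5 + 6×62.5 = 2730
n = Σf = 60
Mean = 2730 / 60 = 45.5000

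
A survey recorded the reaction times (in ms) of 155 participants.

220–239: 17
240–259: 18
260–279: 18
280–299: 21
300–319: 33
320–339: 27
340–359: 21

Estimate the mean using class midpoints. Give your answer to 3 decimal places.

295.306

Midpoints: 229.5, 249.5, 269.5, 289.5, 309.5, 329.5, 349.5
Σfm = 17×229.5 + 18×249.5 + 18×269.5 + 21×289.5 + 33×309.5 + 27×329.5 + 21×349.5 = 45772.5
n = Σf = 155
Mean = 45772.5 / 155 = 295.3065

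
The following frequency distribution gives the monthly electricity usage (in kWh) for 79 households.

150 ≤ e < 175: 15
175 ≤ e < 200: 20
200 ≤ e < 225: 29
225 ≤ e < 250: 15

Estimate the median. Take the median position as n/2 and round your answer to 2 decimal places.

Cumulative frequencies: 15, 35, 64, 79
n = 79; position = n/2 = 39.5.
This falls in the class 200 ≤ e < 225: L = 200, F = 35, f = 29, h = 25.
Median ≈ 200 + ((39.5 − 35) / 29) × 25 = 203.8793

203.88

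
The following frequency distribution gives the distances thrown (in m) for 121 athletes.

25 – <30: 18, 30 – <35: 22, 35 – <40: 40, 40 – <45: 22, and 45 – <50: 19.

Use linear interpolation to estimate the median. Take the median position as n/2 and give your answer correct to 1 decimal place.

37.6

Cumulative frequencies: 18, 40, 80, 102, 121
n = 121; position = n/2 = 60.5.
This falls in the class 35 – <40: L = 35, F = 40, f = 40, h = 5.
Median ≈ 35 + ((60.5 − 40) / 40) × 5 = 37.5625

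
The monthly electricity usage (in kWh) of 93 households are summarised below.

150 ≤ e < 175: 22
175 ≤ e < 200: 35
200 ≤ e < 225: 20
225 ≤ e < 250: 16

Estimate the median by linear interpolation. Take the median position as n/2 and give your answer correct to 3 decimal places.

192.500

Cumulative frequencies: 22, 57, 77, 93
n = 93; position = n/2 = 46.5.
This falls in the class 175 ≤ e < 200: L = 175, F = 22, f = 35, h = 25.
Median ≈ 175 + ((46.5 − 22) / 35) × 25 = 192.5000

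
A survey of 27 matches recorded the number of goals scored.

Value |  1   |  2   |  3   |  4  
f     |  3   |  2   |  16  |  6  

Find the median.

3

Cumulative frequencies: 3, 5, 21, 27
n = 27, so the median is the value in position (n+1)/2 = 14.
Position 14 falls at value 3.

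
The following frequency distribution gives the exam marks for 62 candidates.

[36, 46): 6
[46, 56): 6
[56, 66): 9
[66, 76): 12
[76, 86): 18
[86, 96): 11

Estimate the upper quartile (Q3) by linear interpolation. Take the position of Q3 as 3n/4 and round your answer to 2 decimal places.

83.50

Cumulative frequencies: 6, 12, 21, 33, 51, 62
n = 62; position = 3n/4 = 46.5.
This falls in the class [76, 86): L = 76, F = 33, f = 18, h = 10.
Upper quartile ≈ 76 + ((46.5 − 33) / 18) × 10 = 83.5000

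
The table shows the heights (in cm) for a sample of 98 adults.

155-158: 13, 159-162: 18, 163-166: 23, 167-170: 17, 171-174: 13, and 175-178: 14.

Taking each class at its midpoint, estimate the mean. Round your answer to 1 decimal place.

166.2

Midpoints: 156.5, 160.5, 164.5, 168.5, 172.5, 176.5
Σfm = 13×156.5 + 18×160.5 + 23×164.5 + 17×168.5 + 13×172.5 + 14×176.5 = 16285
n = Σf = 98
Mean = 16285 / 98 = 166.1735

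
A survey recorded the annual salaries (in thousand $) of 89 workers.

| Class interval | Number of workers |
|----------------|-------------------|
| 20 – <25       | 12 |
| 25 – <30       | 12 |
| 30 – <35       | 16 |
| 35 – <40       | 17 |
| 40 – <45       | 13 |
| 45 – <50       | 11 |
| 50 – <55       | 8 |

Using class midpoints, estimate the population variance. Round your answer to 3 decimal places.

83.638

Midpoints: 22.5, 27.5, 32.5, 37.5, 42.5, 47.5, 52.5
n = 89, Σfm = 3252.5, mean = 36.5449
Σfm² = 126306.25
Σf(m − x̄)² = Σfm² − (Σfm)²/n = 126306.25 − 3252.5²/89 = 7443.8202
Population variance = 7443.8202 / 89 = 83.6384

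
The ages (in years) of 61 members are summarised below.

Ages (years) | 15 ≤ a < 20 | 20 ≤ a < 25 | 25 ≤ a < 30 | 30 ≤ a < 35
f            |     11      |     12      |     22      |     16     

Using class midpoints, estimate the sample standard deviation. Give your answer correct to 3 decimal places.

5.271

Midpoints: 17.5, 22.5, 27.5, 32.5
n = 61, Σfm = 1587.5, mean = 26.0246
Σfm² = 42981.25
Σf(m − x̄)² = Σfm² − (Σfm)²/n = 42981.25 − 1587.5²/61 = 1667.2131
Sample variance = 1667.2131 / 60 = 27.7869
Standard deviation = √27.7869 = 5.2713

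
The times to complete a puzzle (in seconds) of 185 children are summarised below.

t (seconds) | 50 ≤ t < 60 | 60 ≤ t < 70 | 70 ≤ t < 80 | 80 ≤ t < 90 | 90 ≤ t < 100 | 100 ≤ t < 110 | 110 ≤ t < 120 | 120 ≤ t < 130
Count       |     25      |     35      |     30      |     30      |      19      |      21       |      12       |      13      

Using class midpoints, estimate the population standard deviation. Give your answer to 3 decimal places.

Midpoints: 55, 65, 75, 85, 95, 105, 115, 125
n = 185, Σfm = 15465, mean = 83.5946
Σfm² = 1373825
Σf(m − x̄)² = Σfm² − (Σfm)²/n = 1373825 − 15465²/185 = 81034.5946
Population variance = 81034.5946 / 185 = 438.0248
Standard deviation = √438.0248 = 20.9290

20.929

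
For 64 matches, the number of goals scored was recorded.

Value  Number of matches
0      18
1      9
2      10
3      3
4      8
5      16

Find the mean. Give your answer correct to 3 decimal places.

Values: 0, 1, 2, 3, 4, 5
Σfx = 18×0 + 9×1 + 10×2 + 3×3 + 8×4 + 16×5 = 150
n = Σf = 64
Mean = 150 / 64 = 2.3438

2.344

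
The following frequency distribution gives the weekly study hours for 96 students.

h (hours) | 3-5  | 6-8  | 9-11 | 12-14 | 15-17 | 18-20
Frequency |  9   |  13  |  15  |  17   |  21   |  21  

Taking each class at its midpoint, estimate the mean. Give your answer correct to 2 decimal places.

12.84

Midpoints: 4, 7, 10, 13, 16, 19
Σfm = 9×4 + 13×7 + 15×10 + 17×13 + 21×16 + 21×19 = 1233
n = Σf = 96
Mean = 1233 / 96 = 12.8438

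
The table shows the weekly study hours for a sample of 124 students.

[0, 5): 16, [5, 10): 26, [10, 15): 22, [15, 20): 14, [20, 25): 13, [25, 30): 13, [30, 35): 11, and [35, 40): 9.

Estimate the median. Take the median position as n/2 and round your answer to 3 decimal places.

14.545

Cumulative frequencies: 16, 42, 64, 78, 91, 104, 115, 124
n = 124; position = n/2 = 62.
This falls in the class [10, 15): L = 10, F = 42, f = 22, h = 5.
Median ≈ 10 + ((62 − 42) / 22) × 5 = 14.5455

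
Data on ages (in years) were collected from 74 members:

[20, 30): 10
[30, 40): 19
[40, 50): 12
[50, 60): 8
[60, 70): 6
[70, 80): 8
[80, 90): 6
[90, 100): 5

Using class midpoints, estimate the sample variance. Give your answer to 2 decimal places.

472.05

Midpoints: 25, 35, 45, 55, 65, 75, 85, 95
n = 74, Σfm = 3870, mean = 52.2973
Σfm² = 236850
Σf(m − x̄)² = Σfm² − (Σfm)²/n = 236850 − 3870²/74 = 34459.4595
Sample variance = 34459.4595 / 73 = 472.0474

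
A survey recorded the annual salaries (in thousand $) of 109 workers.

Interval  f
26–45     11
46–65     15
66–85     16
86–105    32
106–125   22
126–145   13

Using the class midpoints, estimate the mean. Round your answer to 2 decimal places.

Midpoints: 35.5, 55.5, 75.5, 95.5, 115.5, 135.5
Σfm = 11×35.5 + 15×55.5 + 16×75.5 + 32×95.5 + 22×115.5 + 13×135.5 = 9789.5
n = Σf = 109
Mean = 9789.5 / 109 = 89.8119

89.81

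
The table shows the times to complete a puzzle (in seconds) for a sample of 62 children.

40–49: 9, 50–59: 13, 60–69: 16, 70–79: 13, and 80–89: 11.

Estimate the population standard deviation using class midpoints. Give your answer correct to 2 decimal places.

Midpoints: 44.5, 54.5, 64.5, 74.5, 84.5
n = 62, Σfm = 4039, mean = 65.1452
Σfm² = 273695.5
Σf(m − x̄)² = Σfm² − (Σfm)²/n = 273695.5 − 4039²/62 = 10574.1935
Population variance = 10574.1935 / 62 = 170.5515
Standard deviation = √170.5515 = 13.0595

13.06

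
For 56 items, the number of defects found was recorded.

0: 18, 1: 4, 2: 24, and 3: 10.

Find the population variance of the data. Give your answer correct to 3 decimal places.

Values: 0, 1, 2, 3
n = 56, Σfx = 82, mean = 1.4643
Σfx² = 190
Σf(x − x̄)² = Σfx² − (Σfx)²/n = 190 − 82²/56 = 69.9286
Population variance = 69.9286 / 56 = 1.2487

1.249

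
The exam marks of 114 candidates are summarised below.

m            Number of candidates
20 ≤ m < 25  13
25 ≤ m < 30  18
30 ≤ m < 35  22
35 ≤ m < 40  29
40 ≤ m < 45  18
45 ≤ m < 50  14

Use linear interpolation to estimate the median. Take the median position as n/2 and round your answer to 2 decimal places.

Cumulative frequencies: 13, 31, 53, 82, 100, 114
n = 114; position = n/2 = 57.
This falls in the class 35 ≤ m < 40: L = 35, F = 53, f = 29, h = 5.
Median ≈ 35 + ((57 − 53) / 29) × 5 = 35.6897

35.69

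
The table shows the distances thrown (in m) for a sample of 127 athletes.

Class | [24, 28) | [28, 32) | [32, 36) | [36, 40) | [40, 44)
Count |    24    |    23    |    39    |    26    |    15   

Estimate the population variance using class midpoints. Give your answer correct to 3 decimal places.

25.604

Midpoints: 26, 30, 34, 38, 42
n = 127, Σfm = 4258, mean = 33.5276
Σfm² = 146012
Σf(m − x̄)² = Σfm² − (Σfm)²/n = 146012 − 4258²/127 = 3251.6535
Population variance = 3251.6535 / 127 = 25.6036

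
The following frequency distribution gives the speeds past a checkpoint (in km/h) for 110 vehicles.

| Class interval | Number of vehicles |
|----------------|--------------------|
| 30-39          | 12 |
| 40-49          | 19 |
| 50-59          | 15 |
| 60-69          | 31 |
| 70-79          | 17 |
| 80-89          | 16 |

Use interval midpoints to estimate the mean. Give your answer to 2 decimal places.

60.86

Midpoints: 34.5, 44.5, 54.5, 64.5, 74.5, 84.5
Σfm = 12×34.5 + 19×44.5 + 15×54.5 + 31×64.5 + 17×74.5 + 16×84.5 = 6695
n = Σf = 110
Mean = 6695 / 110 = 60.8636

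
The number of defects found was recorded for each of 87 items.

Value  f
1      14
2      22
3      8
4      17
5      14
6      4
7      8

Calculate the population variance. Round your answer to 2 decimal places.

Values: 1, 2, 3, 4, 5, 6, 7
n = 87, Σfx = 300, mean = 3.4483
Σfx² = 1332
Σf(x − x̄)² = Σfx² − (Σfx)²/n = 1332 − 300²/87 = 297.5172
Population variance = 297.5172 / 87 = 3.4197

3.42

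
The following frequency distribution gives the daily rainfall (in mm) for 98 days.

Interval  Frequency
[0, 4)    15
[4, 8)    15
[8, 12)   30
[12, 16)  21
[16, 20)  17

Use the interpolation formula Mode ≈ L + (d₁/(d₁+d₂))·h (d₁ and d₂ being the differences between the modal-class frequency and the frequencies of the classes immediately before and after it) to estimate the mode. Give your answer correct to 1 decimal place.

10.5

Modal class: [8, 12) (highest frequency 30).
d₁ = 30 − 15 = 15, d₂ = 30 − 21 = 9
Mode ≈ 8 + (15/(15+9)) × 4 = 8 + 2.5000 = 10.5000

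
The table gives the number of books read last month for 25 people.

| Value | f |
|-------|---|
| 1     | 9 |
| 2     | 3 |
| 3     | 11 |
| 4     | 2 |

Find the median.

Cumulative frequencies: 9, 12, 23, 25
n = 25, so the median is the value in position (n+1)/2 = 13.
Position 13 falls at value 3.

3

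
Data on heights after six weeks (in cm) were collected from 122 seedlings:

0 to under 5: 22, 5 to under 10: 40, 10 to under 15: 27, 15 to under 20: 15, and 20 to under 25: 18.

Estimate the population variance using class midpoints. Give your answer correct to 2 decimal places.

42.23

Midpoints: 2.5, 7.5, 12.5, 17.5, 22.5
n = 122, Σfm = 1360, mean = 11.1475
Σfm² = 20312.5
Σf(m − x̄)² = Σfm² − (Σfm)²/n = 20312.5 − 1360²/122 = 5151.8443
Population variance = 5151.8443 / 122 = 42.2282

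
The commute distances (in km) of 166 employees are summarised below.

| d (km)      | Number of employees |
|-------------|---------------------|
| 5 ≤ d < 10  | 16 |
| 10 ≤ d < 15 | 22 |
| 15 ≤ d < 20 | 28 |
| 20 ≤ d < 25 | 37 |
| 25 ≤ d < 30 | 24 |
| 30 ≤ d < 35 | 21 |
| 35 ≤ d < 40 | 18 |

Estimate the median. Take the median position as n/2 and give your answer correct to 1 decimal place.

22.3

Cumulative frequencies: 16, 38, 66, 103, 127, 148, 166
n = 166; position = n/2 = 83.
This falls in the class 20 ≤ d < 25: L = 20, F = 66, f = 37, h = 5.
Median ≈ 20 + ((83 − 66) / 37) × 5 = 22.2973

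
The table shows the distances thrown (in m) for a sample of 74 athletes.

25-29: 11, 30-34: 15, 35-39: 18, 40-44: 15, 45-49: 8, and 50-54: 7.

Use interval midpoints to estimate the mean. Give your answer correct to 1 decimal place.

Midpoints: 27, 32, 37, 42, 47, 52
Σfm = 11×27 + 15×32 + 18×37 + 15×42 + 8×47 + 7×52 = 2813
n = Σf = 74
Mean = 2813 / 74 = 38.0135

38.0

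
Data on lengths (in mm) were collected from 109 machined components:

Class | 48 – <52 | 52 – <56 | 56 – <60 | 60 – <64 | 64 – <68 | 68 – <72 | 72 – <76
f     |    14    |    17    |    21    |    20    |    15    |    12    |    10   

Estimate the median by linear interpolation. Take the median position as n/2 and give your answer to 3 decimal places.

60.500

Cumulative frequencies: 14, 31, 52, 72, 87, 99, 109
n = 109; position = n/2 = 54.5.
This falls in the class 60 – <64: L = 60, F = 52, f = 20, h = 4.
Median ≈ 60 + ((54.5 − 52) / 20) × 4 = 60.5000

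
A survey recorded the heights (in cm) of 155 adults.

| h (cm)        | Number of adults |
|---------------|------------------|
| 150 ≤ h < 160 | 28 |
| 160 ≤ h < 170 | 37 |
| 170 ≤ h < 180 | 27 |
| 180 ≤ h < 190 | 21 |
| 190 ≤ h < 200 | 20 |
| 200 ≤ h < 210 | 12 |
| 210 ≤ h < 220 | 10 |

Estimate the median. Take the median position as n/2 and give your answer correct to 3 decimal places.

Cumulative frequencies: 28, 65, 92, 113, 133, 145, 155
n = 155; position = n/2 = 77.5.
This falls in the class 170 ≤ h < 180: L = 170, F = 65, f = 27, h = 10.
Median ≈ 170 + ((77.5 − 65) / 27) × 10 = 174.6296

174.630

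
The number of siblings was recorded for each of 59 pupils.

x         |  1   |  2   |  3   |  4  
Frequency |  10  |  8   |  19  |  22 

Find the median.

3

Cumulative frequencies: 10, 18, 37, 59
n = 59, so the median is the value in position (n+1)/2 = 30.
Position 30 falls at value 3.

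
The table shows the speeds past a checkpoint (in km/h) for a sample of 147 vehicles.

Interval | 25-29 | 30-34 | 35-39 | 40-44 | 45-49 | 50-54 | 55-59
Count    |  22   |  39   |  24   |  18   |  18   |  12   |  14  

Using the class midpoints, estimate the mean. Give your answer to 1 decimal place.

39.1

Midpoints: 27, 32, 37, 42, 47, 52, 57
Σfm = 22×27 + 39×32 + 24×37 + 18×42 + 18×47 + 12×52 + 14×57 = 5754
n = Σf = 147
Mean = 5754 / 147 = 39.1429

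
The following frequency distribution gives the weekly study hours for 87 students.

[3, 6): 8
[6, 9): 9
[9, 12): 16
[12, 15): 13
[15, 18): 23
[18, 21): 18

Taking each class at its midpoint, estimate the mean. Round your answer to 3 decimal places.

13.534

Midpoints: 4.5, 7.5, 10.5, 13.5, 16.5, 19.5
Σfm = 8×4.5 + 9×7.5 + 16×10.5 + 13×13.5 + 23×16.5 + 18×19.5 = 1177.5
n = Σf = 87
Mean = 1177.5 / 87 = 13.5345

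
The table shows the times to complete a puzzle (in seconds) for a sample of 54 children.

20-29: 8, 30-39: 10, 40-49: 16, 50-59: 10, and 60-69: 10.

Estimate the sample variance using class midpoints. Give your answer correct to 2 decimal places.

173.03

Midpoints: 24.5, 34.5, 44.5, 54.5, 64.5
n = 54, Σfm = 2443, mean = 45.2407
Σfm² = 119693.5
Σf(m − x̄)² = Σfm² − (Σfm)²/n = 119693.5 − 2443²/54 = 9170.3704
Sample variance = 9170.3704 / 53 = 173.0259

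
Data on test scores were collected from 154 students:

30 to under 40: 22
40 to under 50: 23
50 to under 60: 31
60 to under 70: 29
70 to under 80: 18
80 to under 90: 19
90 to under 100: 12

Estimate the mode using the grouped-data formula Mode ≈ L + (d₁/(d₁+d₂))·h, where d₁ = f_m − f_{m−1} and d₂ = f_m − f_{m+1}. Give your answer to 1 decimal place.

58.0

Modal class: 50 to under 60 (highest frequency 31).
d₁ = 31 − 23 = 8, d₂ = 31 − 29 = 2
Mode ≈ 50 + (8/(8+2)) × 10 = 50 + 8.0000 = 58.0000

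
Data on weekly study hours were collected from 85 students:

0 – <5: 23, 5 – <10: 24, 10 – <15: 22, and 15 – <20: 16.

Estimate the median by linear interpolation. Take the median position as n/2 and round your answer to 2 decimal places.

Cumulative frequencies: 23, 47, 69, 85
n = 85; position = n/2 = 42.5.
This falls in the class 5 – <10: L = 5, F = 23, f = 24, h = 5.
Median ≈ 5 + ((42.5 − 23) / 24) × 5 = 9.0625

9.06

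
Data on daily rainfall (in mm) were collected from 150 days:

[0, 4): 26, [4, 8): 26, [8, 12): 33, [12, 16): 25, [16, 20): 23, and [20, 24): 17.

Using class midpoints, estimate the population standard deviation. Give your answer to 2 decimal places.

6.43

Midpoints: 2, 6, 10, 14, 18, 22
n = 150, Σfm = 1676, mean = 11.1733
Σfm² = 24920
Σf(m − x̄)² = Σfm² − (Σfm)²/n = 24920 − 1676²/150 = 6193.4933
Population variance = 6193.4933 / 150 = 41.2900
Standard deviation = √41.2900 = 6.4257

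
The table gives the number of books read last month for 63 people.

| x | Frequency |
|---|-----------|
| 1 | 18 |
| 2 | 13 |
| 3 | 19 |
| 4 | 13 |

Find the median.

3

Cumulative frequencies: 18, 31, 50, 63
n = 63, so the median is the value in position (n+1)/2 = 32.
Position 32 falls at value 3.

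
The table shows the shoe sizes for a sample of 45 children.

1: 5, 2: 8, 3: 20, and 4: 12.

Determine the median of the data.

3

Cumulative frequencies: 5, 13, 33, 45
n = 45, so the median is the value in position (n+1)/2 = 23.
Position 23 falls at value 3.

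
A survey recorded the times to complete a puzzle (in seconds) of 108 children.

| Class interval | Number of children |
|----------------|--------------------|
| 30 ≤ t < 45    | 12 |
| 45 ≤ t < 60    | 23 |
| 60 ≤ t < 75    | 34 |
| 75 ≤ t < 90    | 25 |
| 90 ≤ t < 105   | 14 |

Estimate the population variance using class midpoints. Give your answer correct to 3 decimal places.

315.972

Midpoints: 37.5, 52.5, 67.5, 82.5, 97.5
n = 108, Σfm = 7380, mean = 68.3333
Σfm² = 538425
Σf(m − x̄)² = Σfm² − (Σfm)²/n = 538425 − 7380²/108 = 34125.0000
Population variance = 34125.0000 / 108 = 315.9722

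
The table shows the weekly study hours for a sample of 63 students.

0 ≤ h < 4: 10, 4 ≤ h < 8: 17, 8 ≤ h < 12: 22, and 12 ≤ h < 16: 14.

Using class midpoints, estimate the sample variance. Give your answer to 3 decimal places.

Midpoints: 2, 6, 10, 14
n = 63, Σfm = 538, mean = 8.5397
Σfm² = 5596
Σf(m − x̄)² = Σfm² − (Σfm)²/n = 5596 − 538²/63 = 1001.6508
Sample variance = 1001.6508 / 62 = 16.1557

16.156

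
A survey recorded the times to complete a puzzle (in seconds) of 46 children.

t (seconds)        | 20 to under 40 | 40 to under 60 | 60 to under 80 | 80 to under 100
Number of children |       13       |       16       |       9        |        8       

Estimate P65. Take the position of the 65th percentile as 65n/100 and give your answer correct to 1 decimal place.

62.0

Cumulative frequencies: 13, 29, 38, 46
n = 46; position = 65n/100 = 29.9.
This falls in the class 60 to under 80: L = 60, F = 29, f = 9, h = 20.
65th percentile ≈ 60 + ((29.9 − 29) / 9) × 20 = 62.0000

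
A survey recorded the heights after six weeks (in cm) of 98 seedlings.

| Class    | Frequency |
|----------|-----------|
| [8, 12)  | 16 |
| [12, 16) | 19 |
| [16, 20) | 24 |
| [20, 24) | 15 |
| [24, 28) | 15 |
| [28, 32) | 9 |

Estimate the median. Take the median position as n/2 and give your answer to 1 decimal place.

18.3

Cumulative frequencies: 16, 35, 59, 74, 89, 98
n = 98; position = n/2 = 49.
This falls in the class [16, 20): L = 16, F = 35, f = 24, h = 4.
Median ≈ 16 + ((49 − 35) / 24) × 4 = 18.3333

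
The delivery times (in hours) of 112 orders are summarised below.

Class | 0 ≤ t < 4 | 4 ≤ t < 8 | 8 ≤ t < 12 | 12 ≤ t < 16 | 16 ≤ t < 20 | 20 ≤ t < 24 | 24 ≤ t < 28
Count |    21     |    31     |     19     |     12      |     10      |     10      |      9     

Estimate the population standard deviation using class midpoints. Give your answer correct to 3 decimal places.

Midpoints: 2, 6, 10, 14, 18, 22, 26
n = 112, Σfm = 1220, mean = 10.8929
Σfm² = 19616
Σf(m − x̄)² = Σfm² − (Σfm)²/n = 19616 − 1220²/112 = 6326.7143
Population variance = 6326.7143 / 112 = 56.4885
Standard deviation = √56.4885 = 7.5159

7.516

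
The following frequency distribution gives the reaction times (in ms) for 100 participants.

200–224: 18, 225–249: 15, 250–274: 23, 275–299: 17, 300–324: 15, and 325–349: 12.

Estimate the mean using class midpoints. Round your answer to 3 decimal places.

Midpoints: 212, 237, 262, 287, 312, 337
Σfm = 18×212 + 15×237 + 23×262 + 17×287 + 15×312 + 12×337 = 27000
n = Σf = 100
Mean = 27000 / 100 = 270.0000

270.000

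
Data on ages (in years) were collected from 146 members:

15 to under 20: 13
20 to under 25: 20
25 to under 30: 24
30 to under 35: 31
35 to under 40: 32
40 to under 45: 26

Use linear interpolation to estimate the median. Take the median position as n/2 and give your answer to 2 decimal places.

Cumulative frequencies: 13, 33, 57, 88, 120, 146
n = 146; position = n/2 = 73.
This falls in the class 30 to under 35: L = 30, F = 57, f = 31, h = 5.
Median ≈ 30 + ((73 − 57) / 31) × 5 = 32.5806

32.58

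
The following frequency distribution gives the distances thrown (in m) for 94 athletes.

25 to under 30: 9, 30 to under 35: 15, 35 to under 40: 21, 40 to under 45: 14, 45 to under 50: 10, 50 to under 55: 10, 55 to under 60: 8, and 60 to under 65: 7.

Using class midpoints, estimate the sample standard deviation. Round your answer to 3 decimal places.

10.315

Midpoints: 27.5, 32.5, 37.5, 42.5, 47.5, 52.5, 57.5, 62.5
n = 94, Σfm = 4015, mean = 42.7128
Σfm² = 181387.5
Σf(m − x̄)² = Σfm² − (Σfm)²/n = 181387.5 − 4015²/94 = 9895.7447
Sample variance = 9895.7447 / 93 = 106.4059
Standard deviation = √106.4059 = 10.3153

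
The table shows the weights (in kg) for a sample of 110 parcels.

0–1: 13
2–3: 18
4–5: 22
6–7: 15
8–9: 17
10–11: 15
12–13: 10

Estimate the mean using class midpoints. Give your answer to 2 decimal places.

Midpoints: 0.5, 2.5, 4.5, 6.5, 8.5, 10.5, 12.5
Σfm = 13×0.5 + 18×2.5 + 22×4.5 + 15×6.5 + 17×8.5 + 15×10.5 + 10×12.5 = 675
n = Σf = 110
Mean = 675 / 110 = 6.1364

6.14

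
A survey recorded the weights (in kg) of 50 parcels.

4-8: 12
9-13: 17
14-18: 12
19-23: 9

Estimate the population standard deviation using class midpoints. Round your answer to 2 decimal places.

Midpoints: 6, 11, 16, 21
n = 50, Σfm = 640, mean = 12.8000
Σfm² = 9530
Σf(m − x̄)² = Σfm² − (Σfm)²/n = 9530 − 640²/50 = 1338.0000
Population variance = 1338.0000 / 50 = 26.7600
Standard deviation = √26.7600 = 5.1730

5.17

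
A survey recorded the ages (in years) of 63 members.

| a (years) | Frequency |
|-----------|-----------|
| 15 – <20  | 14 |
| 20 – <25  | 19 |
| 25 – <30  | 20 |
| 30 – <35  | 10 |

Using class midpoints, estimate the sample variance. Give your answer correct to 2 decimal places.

25.51

Midpoints: 17.5, 22.5, 27.5, 32.5
n = 63, Σfm = 1547.5, mean = 24.5635
Σfm² = 39593.75
Σf(m − x̄)² = Σfm² − (Σfm)²/n = 39593.75 − 1547.5²/63 = 1581.7460
Sample variance = 1581.7460 / 62 = 25.5120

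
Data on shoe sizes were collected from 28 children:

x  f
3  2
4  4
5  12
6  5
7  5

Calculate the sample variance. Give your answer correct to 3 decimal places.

Values: 3, 4, 5, 6, 7
n = 28, Σfx = 147, mean = 5.2500
Σfx² = 807
Σf(x − x̄)² = Σfx² − (Σfx)²/n = 807 − 147²/28 = 35.2500
Sample variance = 35.2500 / 27 = 1.3056

1.306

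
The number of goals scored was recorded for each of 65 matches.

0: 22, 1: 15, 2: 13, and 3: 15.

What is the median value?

1

Cumulative frequencies: 22, 37, 50, 65
n = 65, so the median is the value in position (n+1)/2 = 33.
Position 33 falls at value 1.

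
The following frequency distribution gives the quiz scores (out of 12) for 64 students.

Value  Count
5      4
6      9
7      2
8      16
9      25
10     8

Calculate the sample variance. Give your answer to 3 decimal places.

Values: 5, 6, 7, 8, 9, 10
n = 64, Σfx = 521, mean = 8.1406
Σfx² = 4371
Σf(x − x̄)² = Σfx² − (Σfx)²/n = 4371 − 521²/64 = 129.7344
Sample variance = 129.7344 / 63 = 2.0593

2.059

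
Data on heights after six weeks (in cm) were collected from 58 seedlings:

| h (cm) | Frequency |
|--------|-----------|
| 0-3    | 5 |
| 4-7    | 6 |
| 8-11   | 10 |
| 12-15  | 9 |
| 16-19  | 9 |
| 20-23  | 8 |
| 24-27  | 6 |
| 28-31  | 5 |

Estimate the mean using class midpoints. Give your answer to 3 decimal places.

Midpoints: 1.5, 5.5, 9.5, 13.5, 17.5, 21.5, 25.5, 29.5
Σfm = 5×1.5 + 6×5.5 + 10×9.5 + 9×13.5 + 9×17.5 + 8×21.5 + 6×25.5 + 5×29.5 = 887
n = Σf = 58
Mean = 887 / 58 = 15.2931

15.293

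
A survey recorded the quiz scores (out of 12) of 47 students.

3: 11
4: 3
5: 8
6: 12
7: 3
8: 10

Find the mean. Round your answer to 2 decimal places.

5.49

Values: 3, 4, 5, 6, 7, 8
Σfx = 11×3 + 3×4 + 8×5 + 12×6 + 3×7 + 10×8 = 258
n = Σf = 47
Mean = 258 / 47 = 5.4894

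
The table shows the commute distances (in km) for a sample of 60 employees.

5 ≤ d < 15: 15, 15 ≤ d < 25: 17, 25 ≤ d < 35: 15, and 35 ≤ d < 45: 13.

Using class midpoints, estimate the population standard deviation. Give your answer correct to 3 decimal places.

10.858

Midpoints: 10, 20, 30, 40
n = 60, Σfm = 1460, mean = 24.3333
Σfm² = 42600
Σf(m − x̄)² = Σfm² − (Σfm)²/n = 42600 − 1460²/60 = 7073.3333
Population variance = 7073.3333 / 60 = 117.8889
Standard deviation = √117.8889 = 10.8577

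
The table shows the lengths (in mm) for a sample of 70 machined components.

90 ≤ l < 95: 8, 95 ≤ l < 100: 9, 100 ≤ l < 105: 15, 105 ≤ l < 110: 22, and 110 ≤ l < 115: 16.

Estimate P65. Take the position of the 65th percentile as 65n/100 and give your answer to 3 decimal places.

108.068

Cumulative frequencies: 8, 17, 32, 54, 70
n = 70; position = 65n/100 = 45.5.
This falls in the class 105 ≤ l < 110: L = 105, F = 32, f = 22, h = 5.
65th percentile ≈ 105 + ((45.5 − 32) / 22) × 5 = 108.0682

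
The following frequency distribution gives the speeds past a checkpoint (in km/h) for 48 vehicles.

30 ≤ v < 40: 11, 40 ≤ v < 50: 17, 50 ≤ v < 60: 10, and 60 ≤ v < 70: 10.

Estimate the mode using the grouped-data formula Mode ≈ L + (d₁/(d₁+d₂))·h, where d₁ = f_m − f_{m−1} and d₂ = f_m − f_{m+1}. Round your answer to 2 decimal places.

Modal class: 40 ≤ v < 50 (highest frequency 17).
d₁ = 17 − 11 = 6, d₂ = 17 − 10 = 7
Mode ≈ 40 + (6/(6+7)) × 10 = 40 + 4.6154 = 44.6154

44.62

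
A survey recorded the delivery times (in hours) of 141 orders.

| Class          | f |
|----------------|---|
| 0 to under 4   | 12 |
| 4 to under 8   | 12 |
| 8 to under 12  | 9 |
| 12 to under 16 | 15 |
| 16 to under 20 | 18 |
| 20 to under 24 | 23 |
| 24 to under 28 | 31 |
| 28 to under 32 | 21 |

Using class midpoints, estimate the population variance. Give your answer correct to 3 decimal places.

Midpoints: 2, 6, 10, 14, 18, 22, 26, 30
n = 141, Σfm = 2662, mean = 18.8794
Σfm² = 61140
Σf(m − x̄)² = Σfm² − (Σfm)²/n = 61140 − 2662²/141 = 10882.9504
Population variance = 10882.9504 / 141 = 77.1840

77.184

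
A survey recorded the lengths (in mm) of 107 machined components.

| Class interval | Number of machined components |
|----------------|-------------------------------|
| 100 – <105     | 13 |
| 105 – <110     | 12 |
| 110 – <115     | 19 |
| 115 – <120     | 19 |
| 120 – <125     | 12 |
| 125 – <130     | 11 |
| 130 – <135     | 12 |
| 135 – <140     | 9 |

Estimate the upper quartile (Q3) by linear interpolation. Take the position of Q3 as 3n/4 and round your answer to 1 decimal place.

Cumulative frequencies: 13, 25, 44, 63, 75, 86, 98, 107
n = 107; position = 3n/4 = 80.25.
This falls in the class 125 – <130: L = 125, F = 75, f = 11, h = 5.
Upper quartile ≈ 125 + ((80.25 − 75) / 11) × 5 = 127.3864

127.4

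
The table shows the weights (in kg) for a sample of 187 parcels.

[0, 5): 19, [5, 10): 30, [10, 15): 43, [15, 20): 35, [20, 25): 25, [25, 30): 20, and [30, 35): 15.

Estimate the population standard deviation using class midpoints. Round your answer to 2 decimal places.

8.66

Midpoints: 2.5, 7.5, 12.5, 17.5, 22.5, 27.5, 32.5
n = 187, Σfm = 3022.5, mean = 16.1631
Σfm² = 62868.75
Σf(m − x̄)² = Σfm² − (Σfm)²/n = 62868.75 − 3022.5²/187 = 14015.7754
Population variance = 14015.7754 / 187 = 74.9507
Standard deviation = √74.9507 = 8.6574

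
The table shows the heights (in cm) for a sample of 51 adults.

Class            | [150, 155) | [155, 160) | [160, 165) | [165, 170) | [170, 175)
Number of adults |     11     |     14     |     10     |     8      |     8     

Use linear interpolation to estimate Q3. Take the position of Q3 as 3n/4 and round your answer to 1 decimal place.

167.0

Cumulative frequencies: 11, 25, 35, 43, 51
n = 51; position = 3n/4 = 38.25.
This falls in the class [165, 170): L = 165, F = 35, f = 8, h = 5.
Upper quartile ≈ 165 + ((38.25 − 35) / 8) × 5 = 167.0312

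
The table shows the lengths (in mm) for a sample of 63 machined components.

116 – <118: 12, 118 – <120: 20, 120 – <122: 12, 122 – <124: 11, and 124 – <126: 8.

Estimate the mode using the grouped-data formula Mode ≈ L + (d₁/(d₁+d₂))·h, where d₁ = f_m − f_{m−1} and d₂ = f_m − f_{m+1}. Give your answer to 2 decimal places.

Modal class: 118 – <120 (highest frequency 20).
d₁ = 20 − 12 = 8, d₂ = 20 − 12 = 8
Mode ≈ 118 + (8/(8+8)) × 2 = 118 + 1.0000 = 119.0000

119.00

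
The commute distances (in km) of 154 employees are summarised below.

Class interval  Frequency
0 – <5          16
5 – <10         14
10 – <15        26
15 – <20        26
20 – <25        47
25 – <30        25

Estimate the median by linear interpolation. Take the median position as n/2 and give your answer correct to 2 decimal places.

Cumulative frequencies: 16, 30, 56, 82, 129, 154
n = 154; position = n/2 = 77.
This falls in the class 15 – <20: L = 15, F = 56, f = 26, h = 5.
Median ≈ 15 + ((77 − 56) / 26) × 5 = 19.0385

19.04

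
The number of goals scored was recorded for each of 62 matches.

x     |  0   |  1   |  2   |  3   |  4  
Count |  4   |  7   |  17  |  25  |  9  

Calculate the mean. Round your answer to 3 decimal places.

2.452

Values: 0, 1, 2, 3, 4
Σfx = 4×0 + 7×1 + 17×2 + 25×3 + 9×4 = 152
n = Σf = 62
Mean = 152 / 62 = 2.4516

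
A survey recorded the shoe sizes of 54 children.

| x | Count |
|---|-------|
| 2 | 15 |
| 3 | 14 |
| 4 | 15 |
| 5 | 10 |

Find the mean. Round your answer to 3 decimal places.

3.370

Values: 2, 3, 4, 5
Σfx = 15×2 + 14×3 + 15×4 + 10×5 = 182
n = Σf = 54
Mean = 182 / 54 = 3.3704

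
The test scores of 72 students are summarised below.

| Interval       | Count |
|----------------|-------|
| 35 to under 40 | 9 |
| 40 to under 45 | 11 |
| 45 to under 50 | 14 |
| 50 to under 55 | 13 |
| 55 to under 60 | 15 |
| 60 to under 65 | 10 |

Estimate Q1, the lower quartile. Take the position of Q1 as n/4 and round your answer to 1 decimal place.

Cumulative frequencies: 9, 20, 34, 47, 62, 72
n = 72; position = n/4 = 18.
This falls in the class 40 to under 45: L = 40, F = 9, f = 11, h = 5.
Lower quartile ≈ 40 + ((18 − 9) / 11) × 5 = 44.0909

44.1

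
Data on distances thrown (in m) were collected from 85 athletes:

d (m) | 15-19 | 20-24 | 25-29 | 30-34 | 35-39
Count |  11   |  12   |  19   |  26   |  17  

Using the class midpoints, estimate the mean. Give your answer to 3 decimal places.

Midpoints: 17, 22, 27, 32, 37
Σfm = 11×17 + 12×22 + 19×27 + 26×32 + 17×37 = 2425
n = Σf = 85
Mean = 2425 / 85 = 28.5294

28.529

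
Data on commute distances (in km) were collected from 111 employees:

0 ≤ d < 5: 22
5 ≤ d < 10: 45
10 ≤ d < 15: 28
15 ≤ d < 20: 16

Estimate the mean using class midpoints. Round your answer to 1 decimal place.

9.2

Midpoints: 2.5, 7.5, 12.5, 17.5
Σfm = 22×2.5 + 45×7.5 + 28×12.5 + 16×17.5 = 1022.5
n = Σf = 111
Mean = 1022.5 / 111 = 9.2117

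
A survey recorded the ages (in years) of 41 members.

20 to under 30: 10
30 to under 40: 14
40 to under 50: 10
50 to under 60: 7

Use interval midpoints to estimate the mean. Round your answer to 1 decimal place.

38.4

Midpoints: 25, 35, 45, 55
Σfm = 10×25 + 14×35 + 10×45 + 7×55 = 1575
n = Σf = 41
Mean = 1575 / 41 = 38.4146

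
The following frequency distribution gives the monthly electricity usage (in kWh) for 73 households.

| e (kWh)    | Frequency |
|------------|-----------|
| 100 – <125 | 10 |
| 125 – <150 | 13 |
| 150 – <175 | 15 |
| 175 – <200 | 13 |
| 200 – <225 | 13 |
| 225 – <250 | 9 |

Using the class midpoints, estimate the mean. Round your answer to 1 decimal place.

Midpoints: 112.5, 137.5, 162.5, 187.5, 212.5, 237.5
Σfm = 10×112.5 + 13×137.5 + 15×162.5 + 13×187.5 + 13×212.5 + 9×237.5 = 12687.5
n = Σf = 73
Mean = 12687.5 / 73 = 173.8014

173.8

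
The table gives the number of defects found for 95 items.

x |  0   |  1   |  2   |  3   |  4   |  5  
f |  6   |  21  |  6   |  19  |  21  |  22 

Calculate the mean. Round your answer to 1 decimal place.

Values: 0, 1, 2, 3, 4, 5
Σfx = 6×0 + 21×1 + 6×2 + 19×3 + 21×4 + 22×5 = 284
n = Σf = 95
Mean = 284 / 95 = 2.9895

3.0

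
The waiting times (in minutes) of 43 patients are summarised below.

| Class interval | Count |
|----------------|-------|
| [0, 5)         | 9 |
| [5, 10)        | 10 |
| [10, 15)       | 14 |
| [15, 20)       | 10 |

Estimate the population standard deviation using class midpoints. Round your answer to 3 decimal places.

Midpoints: 2.5, 7.5, 12.5, 17.5
n = 43, Σfm = 447.5, mean = 10.4070
Σfm² = 5868.75
Σf(m − x̄)² = Σfm² − (Σfm)²/n = 5868.75 − 447.5²/43 = 1211.6279
Population variance = 1211.6279 / 43 = 28.1774
Standard deviation = √28.1774 = 5.3082

5.308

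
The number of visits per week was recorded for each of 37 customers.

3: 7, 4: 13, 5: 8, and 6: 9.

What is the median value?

4

Cumulative frequencies: 7, 20, 28, 37
n = 37, so the median is the value in position (n+1)/2 = 19.
Position 19 falls at value 4.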